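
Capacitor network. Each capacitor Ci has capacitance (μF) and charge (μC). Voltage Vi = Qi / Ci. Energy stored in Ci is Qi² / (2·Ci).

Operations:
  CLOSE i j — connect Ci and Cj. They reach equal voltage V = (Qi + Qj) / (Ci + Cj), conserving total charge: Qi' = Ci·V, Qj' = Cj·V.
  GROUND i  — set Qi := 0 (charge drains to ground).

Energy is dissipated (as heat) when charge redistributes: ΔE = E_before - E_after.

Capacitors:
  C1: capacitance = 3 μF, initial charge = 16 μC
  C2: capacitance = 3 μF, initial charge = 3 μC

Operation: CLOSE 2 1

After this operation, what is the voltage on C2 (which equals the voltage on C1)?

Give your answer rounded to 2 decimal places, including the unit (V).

Initial: C1(3μF, Q=16μC, V=5.33V), C2(3μF, Q=3μC, V=1.00V)
Op 1: CLOSE 2-1: Q_total=19.00, C_total=6.00, V=3.17; Q2=9.50, Q1=9.50; dissipated=14.083

Answer: 3.17 V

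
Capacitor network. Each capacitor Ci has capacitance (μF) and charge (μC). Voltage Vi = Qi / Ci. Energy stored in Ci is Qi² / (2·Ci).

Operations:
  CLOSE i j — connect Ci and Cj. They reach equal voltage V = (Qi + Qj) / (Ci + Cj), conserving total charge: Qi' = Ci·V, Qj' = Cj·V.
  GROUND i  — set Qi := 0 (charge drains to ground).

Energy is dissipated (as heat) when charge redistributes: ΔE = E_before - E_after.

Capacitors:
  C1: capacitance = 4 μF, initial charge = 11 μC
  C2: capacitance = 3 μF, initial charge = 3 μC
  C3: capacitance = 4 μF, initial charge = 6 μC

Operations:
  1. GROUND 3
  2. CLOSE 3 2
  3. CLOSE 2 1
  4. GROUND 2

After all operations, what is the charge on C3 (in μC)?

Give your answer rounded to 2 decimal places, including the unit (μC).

Initial: C1(4μF, Q=11μC, V=2.75V), C2(3μF, Q=3μC, V=1.00V), C3(4μF, Q=6μC, V=1.50V)
Op 1: GROUND 3: Q3=0; energy lost=4.500
Op 2: CLOSE 3-2: Q_total=3.00, C_total=7.00, V=0.43; Q3=1.71, Q2=1.29; dissipated=0.857
Op 3: CLOSE 2-1: Q_total=12.29, C_total=7.00, V=1.76; Q2=5.27, Q1=7.02; dissipated=4.619
Op 4: GROUND 2: Q2=0; energy lost=4.621
Final charges: Q1=7.02, Q2=0.00, Q3=1.71

Answer: 1.71 μC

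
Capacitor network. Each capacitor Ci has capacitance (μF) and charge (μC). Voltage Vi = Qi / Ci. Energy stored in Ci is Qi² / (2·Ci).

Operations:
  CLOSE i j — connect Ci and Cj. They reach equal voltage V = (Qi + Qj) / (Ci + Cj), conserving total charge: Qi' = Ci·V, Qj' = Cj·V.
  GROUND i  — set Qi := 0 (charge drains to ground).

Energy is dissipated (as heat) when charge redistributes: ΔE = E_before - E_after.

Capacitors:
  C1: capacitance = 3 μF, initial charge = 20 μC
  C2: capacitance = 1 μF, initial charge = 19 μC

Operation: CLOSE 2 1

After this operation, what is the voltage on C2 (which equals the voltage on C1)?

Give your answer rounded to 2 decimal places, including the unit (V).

Initial: C1(3μF, Q=20μC, V=6.67V), C2(1μF, Q=19μC, V=19.00V)
Op 1: CLOSE 2-1: Q_total=39.00, C_total=4.00, V=9.75; Q2=9.75, Q1=29.25; dissipated=57.042

Answer: 9.75 V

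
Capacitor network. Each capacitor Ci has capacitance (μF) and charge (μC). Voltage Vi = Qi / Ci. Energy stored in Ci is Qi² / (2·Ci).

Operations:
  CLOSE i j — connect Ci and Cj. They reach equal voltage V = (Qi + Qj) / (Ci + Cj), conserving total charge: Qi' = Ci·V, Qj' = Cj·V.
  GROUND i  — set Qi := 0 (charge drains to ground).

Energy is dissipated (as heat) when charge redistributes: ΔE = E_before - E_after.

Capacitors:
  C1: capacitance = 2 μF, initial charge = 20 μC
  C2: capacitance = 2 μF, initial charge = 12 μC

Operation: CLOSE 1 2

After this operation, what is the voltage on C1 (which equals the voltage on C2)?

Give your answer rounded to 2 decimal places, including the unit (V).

Answer: 8.00 V

Derivation:
Initial: C1(2μF, Q=20μC, V=10.00V), C2(2μF, Q=12μC, V=6.00V)
Op 1: CLOSE 1-2: Q_total=32.00, C_total=4.00, V=8.00; Q1=16.00, Q2=16.00; dissipated=8.000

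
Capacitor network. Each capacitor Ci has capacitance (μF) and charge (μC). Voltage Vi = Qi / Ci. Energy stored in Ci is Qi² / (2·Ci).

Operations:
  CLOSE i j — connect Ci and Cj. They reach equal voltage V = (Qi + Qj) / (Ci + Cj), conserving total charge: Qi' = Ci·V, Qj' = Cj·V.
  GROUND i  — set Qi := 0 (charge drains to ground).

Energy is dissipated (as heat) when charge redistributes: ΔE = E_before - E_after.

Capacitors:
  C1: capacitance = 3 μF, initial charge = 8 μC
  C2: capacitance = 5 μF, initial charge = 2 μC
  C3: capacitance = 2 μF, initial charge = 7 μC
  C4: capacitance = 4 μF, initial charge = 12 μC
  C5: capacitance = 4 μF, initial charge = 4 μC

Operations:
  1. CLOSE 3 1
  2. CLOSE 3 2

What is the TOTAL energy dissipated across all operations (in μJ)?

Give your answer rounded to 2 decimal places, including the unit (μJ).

Answer: 5.25 μJ

Derivation:
Initial: C1(3μF, Q=8μC, V=2.67V), C2(5μF, Q=2μC, V=0.40V), C3(2μF, Q=7μC, V=3.50V), C4(4μF, Q=12μC, V=3.00V), C5(4μF, Q=4μC, V=1.00V)
Op 1: CLOSE 3-1: Q_total=15.00, C_total=5.00, V=3.00; Q3=6.00, Q1=9.00; dissipated=0.417
Op 2: CLOSE 3-2: Q_total=8.00, C_total=7.00, V=1.14; Q3=2.29, Q2=5.71; dissipated=4.829
Total dissipated: 5.245 μJ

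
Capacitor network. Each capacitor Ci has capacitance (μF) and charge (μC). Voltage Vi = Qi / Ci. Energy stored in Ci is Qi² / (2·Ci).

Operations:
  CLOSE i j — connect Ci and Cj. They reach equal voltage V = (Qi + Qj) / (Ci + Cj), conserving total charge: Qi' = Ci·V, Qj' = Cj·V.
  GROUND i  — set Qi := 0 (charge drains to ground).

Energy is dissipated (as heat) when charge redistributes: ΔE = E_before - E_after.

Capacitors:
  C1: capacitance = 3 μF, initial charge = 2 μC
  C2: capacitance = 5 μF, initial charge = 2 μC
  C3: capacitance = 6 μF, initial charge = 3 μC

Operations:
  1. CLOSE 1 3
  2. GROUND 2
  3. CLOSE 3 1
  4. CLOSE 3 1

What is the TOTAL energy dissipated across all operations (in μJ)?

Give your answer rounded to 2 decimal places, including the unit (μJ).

Initial: C1(3μF, Q=2μC, V=0.67V), C2(5μF, Q=2μC, V=0.40V), C3(6μF, Q=3μC, V=0.50V)
Op 1: CLOSE 1-3: Q_total=5.00, C_total=9.00, V=0.56; Q1=1.67, Q3=3.33; dissipated=0.028
Op 2: GROUND 2: Q2=0; energy lost=0.400
Op 3: CLOSE 3-1: Q_total=5.00, C_total=9.00, V=0.56; Q3=3.33, Q1=1.67; dissipated=0.000
Op 4: CLOSE 3-1: Q_total=5.00, C_total=9.00, V=0.56; Q3=3.33, Q1=1.67; dissipated=0.000
Total dissipated: 0.428 μJ

Answer: 0.43 μJ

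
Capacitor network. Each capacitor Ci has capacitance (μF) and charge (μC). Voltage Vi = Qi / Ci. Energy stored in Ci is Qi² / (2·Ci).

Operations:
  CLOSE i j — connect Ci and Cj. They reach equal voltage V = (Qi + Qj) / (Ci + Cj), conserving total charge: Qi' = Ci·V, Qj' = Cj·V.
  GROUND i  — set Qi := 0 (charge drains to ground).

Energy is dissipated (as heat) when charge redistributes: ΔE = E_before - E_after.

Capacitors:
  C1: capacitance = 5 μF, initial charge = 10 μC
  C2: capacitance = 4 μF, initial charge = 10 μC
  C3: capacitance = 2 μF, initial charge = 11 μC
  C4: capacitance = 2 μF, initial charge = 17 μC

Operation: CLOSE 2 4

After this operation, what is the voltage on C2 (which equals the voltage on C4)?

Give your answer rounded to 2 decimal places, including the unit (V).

Initial: C1(5μF, Q=10μC, V=2.00V), C2(4μF, Q=10μC, V=2.50V), C3(2μF, Q=11μC, V=5.50V), C4(2μF, Q=17μC, V=8.50V)
Op 1: CLOSE 2-4: Q_total=27.00, C_total=6.00, V=4.50; Q2=18.00, Q4=9.00; dissipated=24.000

Answer: 4.50 V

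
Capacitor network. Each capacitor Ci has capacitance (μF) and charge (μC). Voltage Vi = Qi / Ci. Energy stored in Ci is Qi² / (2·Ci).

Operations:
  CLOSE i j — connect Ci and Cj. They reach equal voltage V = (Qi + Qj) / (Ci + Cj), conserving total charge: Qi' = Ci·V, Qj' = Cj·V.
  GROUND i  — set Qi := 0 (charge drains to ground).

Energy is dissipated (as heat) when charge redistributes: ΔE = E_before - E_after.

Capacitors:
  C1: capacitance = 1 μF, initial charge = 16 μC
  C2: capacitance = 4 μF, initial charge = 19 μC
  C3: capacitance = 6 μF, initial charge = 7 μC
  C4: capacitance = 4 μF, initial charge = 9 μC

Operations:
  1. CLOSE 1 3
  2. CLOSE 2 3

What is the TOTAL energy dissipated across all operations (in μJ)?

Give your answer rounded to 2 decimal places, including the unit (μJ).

Initial: C1(1μF, Q=16μC, V=16.00V), C2(4μF, Q=19μC, V=4.75V), C3(6μF, Q=7μC, V=1.17V), C4(4μF, Q=9μC, V=2.25V)
Op 1: CLOSE 1-3: Q_total=23.00, C_total=7.00, V=3.29; Q1=3.29, Q3=19.71; dissipated=94.298
Op 2: CLOSE 2-3: Q_total=38.71, C_total=10.00, V=3.87; Q2=15.49, Q3=23.23; dissipated=2.573
Total dissipated: 96.871 μJ

Answer: 96.87 μJ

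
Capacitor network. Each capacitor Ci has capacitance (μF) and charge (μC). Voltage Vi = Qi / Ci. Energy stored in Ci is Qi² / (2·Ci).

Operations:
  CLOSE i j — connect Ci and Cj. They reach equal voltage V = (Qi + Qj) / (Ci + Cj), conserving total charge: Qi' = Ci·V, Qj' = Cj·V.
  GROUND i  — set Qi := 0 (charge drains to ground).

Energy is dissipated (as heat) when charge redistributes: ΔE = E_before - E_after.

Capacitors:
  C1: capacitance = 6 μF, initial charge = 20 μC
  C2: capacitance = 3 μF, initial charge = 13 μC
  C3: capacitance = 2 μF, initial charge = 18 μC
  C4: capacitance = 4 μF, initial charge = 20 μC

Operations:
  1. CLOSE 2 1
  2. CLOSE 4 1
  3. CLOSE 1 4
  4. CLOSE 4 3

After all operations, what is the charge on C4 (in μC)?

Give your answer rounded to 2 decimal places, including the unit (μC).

Answer: 23.20 μC

Derivation:
Initial: C1(6μF, Q=20μC, V=3.33V), C2(3μF, Q=13μC, V=4.33V), C3(2μF, Q=18μC, V=9.00V), C4(4μF, Q=20μC, V=5.00V)
Op 1: CLOSE 2-1: Q_total=33.00, C_total=9.00, V=3.67; Q2=11.00, Q1=22.00; dissipated=1.000
Op 2: CLOSE 4-1: Q_total=42.00, C_total=10.00, V=4.20; Q4=16.80, Q1=25.20; dissipated=2.133
Op 3: CLOSE 1-4: Q_total=42.00, C_total=10.00, V=4.20; Q1=25.20, Q4=16.80; dissipated=0.000
Op 4: CLOSE 4-3: Q_total=34.80, C_total=6.00, V=5.80; Q4=23.20, Q3=11.60; dissipated=15.360
Final charges: Q1=25.20, Q2=11.00, Q3=11.60, Q4=23.20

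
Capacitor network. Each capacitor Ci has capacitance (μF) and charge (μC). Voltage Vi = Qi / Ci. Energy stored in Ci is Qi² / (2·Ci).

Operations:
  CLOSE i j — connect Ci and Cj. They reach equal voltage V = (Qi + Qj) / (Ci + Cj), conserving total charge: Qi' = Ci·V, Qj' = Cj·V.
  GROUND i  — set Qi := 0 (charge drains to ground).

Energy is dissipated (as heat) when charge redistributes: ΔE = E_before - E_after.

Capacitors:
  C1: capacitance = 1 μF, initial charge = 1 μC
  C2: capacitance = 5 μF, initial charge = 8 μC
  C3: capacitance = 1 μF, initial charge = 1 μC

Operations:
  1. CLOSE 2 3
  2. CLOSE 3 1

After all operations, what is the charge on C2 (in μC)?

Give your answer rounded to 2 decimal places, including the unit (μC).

Initial: C1(1μF, Q=1μC, V=1.00V), C2(5μF, Q=8μC, V=1.60V), C3(1μF, Q=1μC, V=1.00V)
Op 1: CLOSE 2-3: Q_total=9.00, C_total=6.00, V=1.50; Q2=7.50, Q3=1.50; dissipated=0.150
Op 2: CLOSE 3-1: Q_total=2.50, C_total=2.00, V=1.25; Q3=1.25, Q1=1.25; dissipated=0.062
Final charges: Q1=1.25, Q2=7.50, Q3=1.25

Answer: 7.50 μC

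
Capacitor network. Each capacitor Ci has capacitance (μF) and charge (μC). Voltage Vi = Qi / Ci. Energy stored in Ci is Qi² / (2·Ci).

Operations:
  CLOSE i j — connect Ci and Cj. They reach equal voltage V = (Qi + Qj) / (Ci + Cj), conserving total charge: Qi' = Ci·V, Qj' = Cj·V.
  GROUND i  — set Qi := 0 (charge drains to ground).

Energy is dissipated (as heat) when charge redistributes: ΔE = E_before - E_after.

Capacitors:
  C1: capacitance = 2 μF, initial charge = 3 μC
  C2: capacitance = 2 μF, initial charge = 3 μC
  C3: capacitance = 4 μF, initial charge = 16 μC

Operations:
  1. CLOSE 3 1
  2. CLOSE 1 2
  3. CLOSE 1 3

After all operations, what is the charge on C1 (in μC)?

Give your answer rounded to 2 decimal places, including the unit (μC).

Answer: 5.78 μC

Derivation:
Initial: C1(2μF, Q=3μC, V=1.50V), C2(2μF, Q=3μC, V=1.50V), C3(4μF, Q=16μC, V=4.00V)
Op 1: CLOSE 3-1: Q_total=19.00, C_total=6.00, V=3.17; Q3=12.67, Q1=6.33; dissipated=4.167
Op 2: CLOSE 1-2: Q_total=9.33, C_total=4.00, V=2.33; Q1=4.67, Q2=4.67; dissipated=1.389
Op 3: CLOSE 1-3: Q_total=17.33, C_total=6.00, V=2.89; Q1=5.78, Q3=11.56; dissipated=0.463
Final charges: Q1=5.78, Q2=4.67, Q3=11.56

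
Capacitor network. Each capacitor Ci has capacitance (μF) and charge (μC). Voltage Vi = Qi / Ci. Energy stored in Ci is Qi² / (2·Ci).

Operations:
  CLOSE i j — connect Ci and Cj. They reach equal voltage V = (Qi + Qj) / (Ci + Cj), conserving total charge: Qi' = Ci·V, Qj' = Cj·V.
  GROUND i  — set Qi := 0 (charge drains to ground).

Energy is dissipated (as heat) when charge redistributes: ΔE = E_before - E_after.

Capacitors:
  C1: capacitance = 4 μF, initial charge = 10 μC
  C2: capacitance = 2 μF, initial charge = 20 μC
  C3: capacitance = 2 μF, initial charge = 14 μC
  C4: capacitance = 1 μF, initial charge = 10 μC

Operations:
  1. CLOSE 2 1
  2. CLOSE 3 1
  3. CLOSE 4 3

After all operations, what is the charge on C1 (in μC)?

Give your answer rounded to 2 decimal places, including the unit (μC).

Initial: C1(4μF, Q=10μC, V=2.50V), C2(2μF, Q=20μC, V=10.00V), C3(2μF, Q=14μC, V=7.00V), C4(1μF, Q=10μC, V=10.00V)
Op 1: CLOSE 2-1: Q_total=30.00, C_total=6.00, V=5.00; Q2=10.00, Q1=20.00; dissipated=37.500
Op 2: CLOSE 3-1: Q_total=34.00, C_total=6.00, V=5.67; Q3=11.33, Q1=22.67; dissipated=2.667
Op 3: CLOSE 4-3: Q_total=21.33, C_total=3.00, V=7.11; Q4=7.11, Q3=14.22; dissipated=6.259
Final charges: Q1=22.67, Q2=10.00, Q3=14.22, Q4=7.11

Answer: 22.67 μC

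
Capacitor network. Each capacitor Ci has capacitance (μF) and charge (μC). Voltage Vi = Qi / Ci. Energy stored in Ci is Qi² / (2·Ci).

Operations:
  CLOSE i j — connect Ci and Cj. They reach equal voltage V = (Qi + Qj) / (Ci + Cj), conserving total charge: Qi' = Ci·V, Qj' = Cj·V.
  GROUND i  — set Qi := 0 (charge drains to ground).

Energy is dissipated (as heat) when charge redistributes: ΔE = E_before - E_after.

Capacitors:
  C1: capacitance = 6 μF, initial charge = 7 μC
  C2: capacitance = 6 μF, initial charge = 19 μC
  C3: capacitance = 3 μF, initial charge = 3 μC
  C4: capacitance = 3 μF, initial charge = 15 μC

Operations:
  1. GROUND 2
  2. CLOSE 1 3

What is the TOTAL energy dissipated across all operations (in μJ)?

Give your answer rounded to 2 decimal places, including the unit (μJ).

Answer: 30.11 μJ

Derivation:
Initial: C1(6μF, Q=7μC, V=1.17V), C2(6μF, Q=19μC, V=3.17V), C3(3μF, Q=3μC, V=1.00V), C4(3μF, Q=15μC, V=5.00V)
Op 1: GROUND 2: Q2=0; energy lost=30.083
Op 2: CLOSE 1-3: Q_total=10.00, C_total=9.00, V=1.11; Q1=6.67, Q3=3.33; dissipated=0.028
Total dissipated: 30.111 μJ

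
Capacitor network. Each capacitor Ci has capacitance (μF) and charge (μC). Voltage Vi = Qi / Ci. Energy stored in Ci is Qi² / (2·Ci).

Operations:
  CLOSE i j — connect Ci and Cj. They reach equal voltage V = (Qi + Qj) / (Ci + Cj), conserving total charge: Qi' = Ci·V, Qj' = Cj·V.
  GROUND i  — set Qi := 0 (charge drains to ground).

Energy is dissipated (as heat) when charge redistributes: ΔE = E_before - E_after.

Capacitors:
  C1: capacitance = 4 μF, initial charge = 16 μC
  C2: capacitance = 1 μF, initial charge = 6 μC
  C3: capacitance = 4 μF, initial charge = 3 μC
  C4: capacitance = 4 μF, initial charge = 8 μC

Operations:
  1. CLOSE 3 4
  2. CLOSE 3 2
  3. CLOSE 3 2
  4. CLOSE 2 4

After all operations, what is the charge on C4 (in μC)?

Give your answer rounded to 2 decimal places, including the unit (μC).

Initial: C1(4μF, Q=16μC, V=4.00V), C2(1μF, Q=6μC, V=6.00V), C3(4μF, Q=3μC, V=0.75V), C4(4μF, Q=8μC, V=2.00V)
Op 1: CLOSE 3-4: Q_total=11.00, C_total=8.00, V=1.38; Q3=5.50, Q4=5.50; dissipated=1.562
Op 2: CLOSE 3-2: Q_total=11.50, C_total=5.00, V=2.30; Q3=9.20, Q2=2.30; dissipated=8.556
Op 3: CLOSE 3-2: Q_total=11.50, C_total=5.00, V=2.30; Q3=9.20, Q2=2.30; dissipated=0.000
Op 4: CLOSE 2-4: Q_total=7.80, C_total=5.00, V=1.56; Q2=1.56, Q4=6.24; dissipated=0.342
Final charges: Q1=16.00, Q2=1.56, Q3=9.20, Q4=6.24

Answer: 6.24 μC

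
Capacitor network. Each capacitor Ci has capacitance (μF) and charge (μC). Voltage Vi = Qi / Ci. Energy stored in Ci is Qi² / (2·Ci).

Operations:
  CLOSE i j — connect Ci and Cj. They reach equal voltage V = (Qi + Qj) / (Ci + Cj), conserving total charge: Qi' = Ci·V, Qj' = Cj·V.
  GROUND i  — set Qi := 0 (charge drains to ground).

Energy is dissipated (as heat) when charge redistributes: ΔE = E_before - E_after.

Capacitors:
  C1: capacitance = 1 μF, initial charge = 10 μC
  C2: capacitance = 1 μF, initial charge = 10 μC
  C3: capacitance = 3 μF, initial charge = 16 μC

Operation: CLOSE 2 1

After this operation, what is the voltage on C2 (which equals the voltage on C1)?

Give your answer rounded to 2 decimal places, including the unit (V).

Initial: C1(1μF, Q=10μC, V=10.00V), C2(1μF, Q=10μC, V=10.00V), C3(3μF, Q=16μC, V=5.33V)
Op 1: CLOSE 2-1: Q_total=20.00, C_total=2.00, V=10.00; Q2=10.00, Q1=10.00; dissipated=0.000

Answer: 10.00 V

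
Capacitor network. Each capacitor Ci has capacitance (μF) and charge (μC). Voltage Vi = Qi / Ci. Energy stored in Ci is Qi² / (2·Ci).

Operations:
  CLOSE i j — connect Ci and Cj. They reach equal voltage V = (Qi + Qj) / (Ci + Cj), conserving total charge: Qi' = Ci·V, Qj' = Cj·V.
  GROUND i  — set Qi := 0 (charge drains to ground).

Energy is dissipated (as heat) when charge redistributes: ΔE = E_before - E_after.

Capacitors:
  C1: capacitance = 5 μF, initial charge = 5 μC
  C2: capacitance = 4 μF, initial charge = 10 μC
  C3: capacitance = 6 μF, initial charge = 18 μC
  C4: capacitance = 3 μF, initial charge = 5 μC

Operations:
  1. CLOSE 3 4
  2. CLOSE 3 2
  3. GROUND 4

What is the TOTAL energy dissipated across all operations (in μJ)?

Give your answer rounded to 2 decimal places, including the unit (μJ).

Answer: 11.58 μJ

Derivation:
Initial: C1(5μF, Q=5μC, V=1.00V), C2(4μF, Q=10μC, V=2.50V), C3(6μF, Q=18μC, V=3.00V), C4(3μF, Q=5μC, V=1.67V)
Op 1: CLOSE 3-4: Q_total=23.00, C_total=9.00, V=2.56; Q3=15.33, Q4=7.67; dissipated=1.778
Op 2: CLOSE 3-2: Q_total=25.33, C_total=10.00, V=2.53; Q3=15.20, Q2=10.13; dissipated=0.004
Op 3: GROUND 4: Q4=0; energy lost=9.796
Total dissipated: 11.578 μJ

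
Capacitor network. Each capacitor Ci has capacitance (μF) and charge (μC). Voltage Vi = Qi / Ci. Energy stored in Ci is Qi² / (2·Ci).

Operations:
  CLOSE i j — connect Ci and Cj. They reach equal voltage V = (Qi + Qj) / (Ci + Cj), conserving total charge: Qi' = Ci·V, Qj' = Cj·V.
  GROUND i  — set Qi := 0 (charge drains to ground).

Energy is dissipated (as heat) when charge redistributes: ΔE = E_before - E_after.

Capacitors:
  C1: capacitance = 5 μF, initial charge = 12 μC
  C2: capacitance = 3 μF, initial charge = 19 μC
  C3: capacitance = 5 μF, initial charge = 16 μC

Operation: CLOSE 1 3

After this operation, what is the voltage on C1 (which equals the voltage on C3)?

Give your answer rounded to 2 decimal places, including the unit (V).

Initial: C1(5μF, Q=12μC, V=2.40V), C2(3μF, Q=19μC, V=6.33V), C3(5μF, Q=16μC, V=3.20V)
Op 1: CLOSE 1-3: Q_total=28.00, C_total=10.00, V=2.80; Q1=14.00, Q3=14.00; dissipated=0.800

Answer: 2.80 V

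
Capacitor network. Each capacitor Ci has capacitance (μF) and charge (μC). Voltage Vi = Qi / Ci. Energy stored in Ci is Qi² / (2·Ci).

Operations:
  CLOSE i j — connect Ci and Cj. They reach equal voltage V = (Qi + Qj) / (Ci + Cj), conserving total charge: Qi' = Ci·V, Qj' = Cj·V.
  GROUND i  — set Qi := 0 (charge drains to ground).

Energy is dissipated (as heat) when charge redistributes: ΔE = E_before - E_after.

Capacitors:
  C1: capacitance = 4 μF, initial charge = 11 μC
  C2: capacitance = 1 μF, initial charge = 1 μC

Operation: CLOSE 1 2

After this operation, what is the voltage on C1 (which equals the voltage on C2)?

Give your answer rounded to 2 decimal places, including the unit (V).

Initial: C1(4μF, Q=11μC, V=2.75V), C2(1μF, Q=1μC, V=1.00V)
Op 1: CLOSE 1-2: Q_total=12.00, C_total=5.00, V=2.40; Q1=9.60, Q2=2.40; dissipated=1.225

Answer: 2.40 V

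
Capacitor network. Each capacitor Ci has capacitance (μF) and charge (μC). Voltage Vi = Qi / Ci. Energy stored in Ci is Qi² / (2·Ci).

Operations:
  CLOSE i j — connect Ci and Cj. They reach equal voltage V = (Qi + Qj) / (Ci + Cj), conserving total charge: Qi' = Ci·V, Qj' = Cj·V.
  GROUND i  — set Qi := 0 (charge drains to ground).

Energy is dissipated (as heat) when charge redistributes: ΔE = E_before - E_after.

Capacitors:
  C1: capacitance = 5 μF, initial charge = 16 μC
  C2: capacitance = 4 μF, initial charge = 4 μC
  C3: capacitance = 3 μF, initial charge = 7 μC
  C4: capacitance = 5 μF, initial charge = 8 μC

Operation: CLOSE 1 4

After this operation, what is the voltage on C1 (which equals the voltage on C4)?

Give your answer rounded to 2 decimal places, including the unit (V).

Answer: 2.40 V

Derivation:
Initial: C1(5μF, Q=16μC, V=3.20V), C2(4μF, Q=4μC, V=1.00V), C3(3μF, Q=7μC, V=2.33V), C4(5μF, Q=8μC, V=1.60V)
Op 1: CLOSE 1-4: Q_total=24.00, C_total=10.00, V=2.40; Q1=12.00, Q4=12.00; dissipated=3.200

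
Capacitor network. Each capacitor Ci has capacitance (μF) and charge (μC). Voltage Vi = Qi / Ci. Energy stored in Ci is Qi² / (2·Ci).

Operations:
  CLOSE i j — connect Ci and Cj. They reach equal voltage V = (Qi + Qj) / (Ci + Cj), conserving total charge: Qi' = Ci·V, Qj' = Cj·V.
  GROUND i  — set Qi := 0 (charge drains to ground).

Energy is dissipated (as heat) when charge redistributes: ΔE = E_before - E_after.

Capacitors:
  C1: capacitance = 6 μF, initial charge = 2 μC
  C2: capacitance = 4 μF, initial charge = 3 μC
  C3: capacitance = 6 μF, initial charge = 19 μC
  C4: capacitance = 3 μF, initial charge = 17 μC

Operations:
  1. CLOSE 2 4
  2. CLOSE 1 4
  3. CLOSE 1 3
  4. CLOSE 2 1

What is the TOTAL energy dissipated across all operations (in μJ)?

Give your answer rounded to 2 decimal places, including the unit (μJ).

Initial: C1(6μF, Q=2μC, V=0.33V), C2(4μF, Q=3μC, V=0.75V), C3(6μF, Q=19μC, V=3.17V), C4(3μF, Q=17μC, V=5.67V)
Op 1: CLOSE 2-4: Q_total=20.00, C_total=7.00, V=2.86; Q2=11.43, Q4=8.57; dissipated=20.720
Op 2: CLOSE 1-4: Q_total=10.57, C_total=9.00, V=1.17; Q1=7.05, Q4=3.52; dissipated=6.370
Op 3: CLOSE 1-3: Q_total=26.05, C_total=12.00, V=2.17; Q1=13.02, Q3=13.02; dissipated=5.952
Op 4: CLOSE 2-1: Q_total=24.45, C_total=10.00, V=2.45; Q2=9.78, Q1=14.67; dissipated=0.566
Total dissipated: 33.608 μJ

Answer: 33.61 μJ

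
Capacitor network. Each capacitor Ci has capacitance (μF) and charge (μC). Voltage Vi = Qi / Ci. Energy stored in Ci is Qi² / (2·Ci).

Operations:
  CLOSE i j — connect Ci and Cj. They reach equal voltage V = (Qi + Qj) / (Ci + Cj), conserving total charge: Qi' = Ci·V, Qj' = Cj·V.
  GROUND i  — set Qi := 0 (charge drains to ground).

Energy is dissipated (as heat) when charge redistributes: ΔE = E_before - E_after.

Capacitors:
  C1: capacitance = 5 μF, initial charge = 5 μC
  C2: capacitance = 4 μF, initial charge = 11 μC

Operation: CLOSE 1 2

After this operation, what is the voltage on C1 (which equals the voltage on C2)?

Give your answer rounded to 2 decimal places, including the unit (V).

Initial: C1(5μF, Q=5μC, V=1.00V), C2(4μF, Q=11μC, V=2.75V)
Op 1: CLOSE 1-2: Q_total=16.00, C_total=9.00, V=1.78; Q1=8.89, Q2=7.11; dissipated=3.403

Answer: 1.78 V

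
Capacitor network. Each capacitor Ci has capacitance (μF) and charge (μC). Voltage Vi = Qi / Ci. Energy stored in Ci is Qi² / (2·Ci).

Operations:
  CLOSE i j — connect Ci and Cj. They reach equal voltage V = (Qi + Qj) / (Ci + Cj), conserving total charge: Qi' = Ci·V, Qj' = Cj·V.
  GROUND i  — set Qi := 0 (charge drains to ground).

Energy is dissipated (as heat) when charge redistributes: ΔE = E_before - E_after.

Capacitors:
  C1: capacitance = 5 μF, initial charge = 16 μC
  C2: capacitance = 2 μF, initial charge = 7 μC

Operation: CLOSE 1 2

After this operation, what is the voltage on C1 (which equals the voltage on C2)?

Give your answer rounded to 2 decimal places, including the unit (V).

Answer: 3.29 V

Derivation:
Initial: C1(5μF, Q=16μC, V=3.20V), C2(2μF, Q=7μC, V=3.50V)
Op 1: CLOSE 1-2: Q_total=23.00, C_total=7.00, V=3.29; Q1=16.43, Q2=6.57; dissipated=0.064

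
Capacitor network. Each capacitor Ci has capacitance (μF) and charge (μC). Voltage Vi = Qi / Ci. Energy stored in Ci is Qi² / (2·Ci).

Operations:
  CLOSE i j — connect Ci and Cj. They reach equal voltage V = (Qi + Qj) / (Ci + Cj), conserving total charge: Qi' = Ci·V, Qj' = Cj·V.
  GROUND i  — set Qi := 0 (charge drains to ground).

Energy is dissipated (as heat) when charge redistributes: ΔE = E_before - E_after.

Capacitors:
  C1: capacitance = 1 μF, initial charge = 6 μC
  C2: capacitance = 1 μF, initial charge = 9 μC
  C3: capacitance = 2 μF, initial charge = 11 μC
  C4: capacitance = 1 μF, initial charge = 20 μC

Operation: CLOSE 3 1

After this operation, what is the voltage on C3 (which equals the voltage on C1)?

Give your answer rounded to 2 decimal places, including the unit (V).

Initial: C1(1μF, Q=6μC, V=6.00V), C2(1μF, Q=9μC, V=9.00V), C3(2μF, Q=11μC, V=5.50V), C4(1μF, Q=20μC, V=20.00V)
Op 1: CLOSE 3-1: Q_total=17.00, C_total=3.00, V=5.67; Q3=11.33, Q1=5.67; dissipated=0.083

Answer: 5.67 V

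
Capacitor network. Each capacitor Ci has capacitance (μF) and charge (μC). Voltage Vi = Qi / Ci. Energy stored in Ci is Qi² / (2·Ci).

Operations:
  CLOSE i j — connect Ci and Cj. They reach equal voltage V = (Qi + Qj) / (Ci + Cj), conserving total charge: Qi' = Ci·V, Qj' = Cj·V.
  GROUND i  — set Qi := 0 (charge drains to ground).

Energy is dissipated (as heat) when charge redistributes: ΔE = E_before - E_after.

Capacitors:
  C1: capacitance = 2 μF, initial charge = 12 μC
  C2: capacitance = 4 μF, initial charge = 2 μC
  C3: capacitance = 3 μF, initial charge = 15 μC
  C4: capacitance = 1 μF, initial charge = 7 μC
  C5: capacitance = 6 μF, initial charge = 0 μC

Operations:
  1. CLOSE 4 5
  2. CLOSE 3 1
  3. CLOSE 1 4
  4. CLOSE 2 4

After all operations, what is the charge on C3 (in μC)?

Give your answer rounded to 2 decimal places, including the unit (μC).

Initial: C1(2μF, Q=12μC, V=6.00V), C2(4μF, Q=2μC, V=0.50V), C3(3μF, Q=15μC, V=5.00V), C4(1μF, Q=7μC, V=7.00V), C5(6μF, Q=0μC, V=0.00V)
Op 1: CLOSE 4-5: Q_total=7.00, C_total=7.00, V=1.00; Q4=1.00, Q5=6.00; dissipated=21.000
Op 2: CLOSE 3-1: Q_total=27.00, C_total=5.00, V=5.40; Q3=16.20, Q1=10.80; dissipated=0.600
Op 3: CLOSE 1-4: Q_total=11.80, C_total=3.00, V=3.93; Q1=7.87, Q4=3.93; dissipated=6.453
Op 4: CLOSE 2-4: Q_total=5.93, C_total=5.00, V=1.19; Q2=4.75, Q4=1.19; dissipated=4.715
Final charges: Q1=7.87, Q2=4.75, Q3=16.20, Q4=1.19, Q5=6.00

Answer: 16.20 μC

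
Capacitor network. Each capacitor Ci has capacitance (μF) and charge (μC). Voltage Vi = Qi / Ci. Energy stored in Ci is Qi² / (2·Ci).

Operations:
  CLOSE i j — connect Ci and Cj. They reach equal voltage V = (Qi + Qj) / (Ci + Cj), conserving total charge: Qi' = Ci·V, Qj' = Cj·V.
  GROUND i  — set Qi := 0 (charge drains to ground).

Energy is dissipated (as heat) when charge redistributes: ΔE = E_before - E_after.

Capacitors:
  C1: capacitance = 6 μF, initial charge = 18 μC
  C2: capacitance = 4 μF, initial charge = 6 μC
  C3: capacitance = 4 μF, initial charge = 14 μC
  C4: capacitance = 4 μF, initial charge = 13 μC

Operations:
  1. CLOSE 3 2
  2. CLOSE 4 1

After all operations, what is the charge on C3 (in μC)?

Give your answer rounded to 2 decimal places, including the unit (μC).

Initial: C1(6μF, Q=18μC, V=3.00V), C2(4μF, Q=6μC, V=1.50V), C3(4μF, Q=14μC, V=3.50V), C4(4μF, Q=13μC, V=3.25V)
Op 1: CLOSE 3-2: Q_total=20.00, C_total=8.00, V=2.50; Q3=10.00, Q2=10.00; dissipated=4.000
Op 2: CLOSE 4-1: Q_total=31.00, C_total=10.00, V=3.10; Q4=12.40, Q1=18.60; dissipated=0.075
Final charges: Q1=18.60, Q2=10.00, Q3=10.00, Q4=12.40

Answer: 10.00 μC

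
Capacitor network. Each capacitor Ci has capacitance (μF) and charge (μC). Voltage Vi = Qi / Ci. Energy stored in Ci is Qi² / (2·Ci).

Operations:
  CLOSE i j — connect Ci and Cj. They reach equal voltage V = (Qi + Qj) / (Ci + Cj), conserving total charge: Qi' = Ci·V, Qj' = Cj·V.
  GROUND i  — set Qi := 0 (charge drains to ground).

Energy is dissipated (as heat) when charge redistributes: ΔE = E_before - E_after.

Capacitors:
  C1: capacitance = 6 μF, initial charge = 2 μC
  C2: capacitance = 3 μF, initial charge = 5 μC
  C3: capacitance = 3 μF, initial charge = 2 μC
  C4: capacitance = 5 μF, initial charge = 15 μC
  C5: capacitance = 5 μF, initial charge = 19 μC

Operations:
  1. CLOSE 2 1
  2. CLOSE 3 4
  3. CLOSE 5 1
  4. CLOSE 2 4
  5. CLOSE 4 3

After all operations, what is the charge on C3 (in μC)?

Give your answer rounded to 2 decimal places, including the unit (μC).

Initial: C1(6μF, Q=2μC, V=0.33V), C2(3μF, Q=5μC, V=1.67V), C3(3μF, Q=2μC, V=0.67V), C4(5μF, Q=15μC, V=3.00V), C5(5μF, Q=19μC, V=3.80V)
Op 1: CLOSE 2-1: Q_total=7.00, C_total=9.00, V=0.78; Q2=2.33, Q1=4.67; dissipated=1.778
Op 2: CLOSE 3-4: Q_total=17.00, C_total=8.00, V=2.12; Q3=6.38, Q4=10.62; dissipated=5.104
Op 3: CLOSE 5-1: Q_total=23.67, C_total=11.00, V=2.15; Q5=10.76, Q1=12.91; dissipated=12.455
Op 4: CLOSE 2-4: Q_total=12.96, C_total=8.00, V=1.62; Q2=4.86, Q4=8.10; dissipated=1.702
Op 5: CLOSE 4-3: Q_total=14.47, C_total=8.00, V=1.81; Q4=9.05, Q3=5.43; dissipated=0.239
Final charges: Q1=12.91, Q2=4.86, Q3=5.43, Q4=9.05, Q5=10.76

Answer: 5.43 μC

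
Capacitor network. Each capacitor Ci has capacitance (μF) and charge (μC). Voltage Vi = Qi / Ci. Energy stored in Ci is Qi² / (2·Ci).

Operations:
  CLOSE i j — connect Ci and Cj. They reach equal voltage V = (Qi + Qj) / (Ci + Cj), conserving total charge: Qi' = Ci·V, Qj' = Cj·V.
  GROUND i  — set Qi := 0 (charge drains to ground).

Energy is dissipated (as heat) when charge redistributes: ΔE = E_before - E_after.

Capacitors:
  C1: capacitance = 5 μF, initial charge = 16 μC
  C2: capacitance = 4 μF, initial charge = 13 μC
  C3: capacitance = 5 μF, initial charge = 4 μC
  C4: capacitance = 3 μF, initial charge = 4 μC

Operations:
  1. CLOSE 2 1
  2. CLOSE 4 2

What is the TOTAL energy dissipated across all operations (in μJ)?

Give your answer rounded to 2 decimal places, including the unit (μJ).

Answer: 3.06 μJ

Derivation:
Initial: C1(5μF, Q=16μC, V=3.20V), C2(4μF, Q=13μC, V=3.25V), C3(5μF, Q=4μC, V=0.80V), C4(3μF, Q=4μC, V=1.33V)
Op 1: CLOSE 2-1: Q_total=29.00, C_total=9.00, V=3.22; Q2=12.89, Q1=16.11; dissipated=0.003
Op 2: CLOSE 4-2: Q_total=16.89, C_total=7.00, V=2.41; Q4=7.24, Q2=9.65; dissipated=3.058
Total dissipated: 3.061 μJ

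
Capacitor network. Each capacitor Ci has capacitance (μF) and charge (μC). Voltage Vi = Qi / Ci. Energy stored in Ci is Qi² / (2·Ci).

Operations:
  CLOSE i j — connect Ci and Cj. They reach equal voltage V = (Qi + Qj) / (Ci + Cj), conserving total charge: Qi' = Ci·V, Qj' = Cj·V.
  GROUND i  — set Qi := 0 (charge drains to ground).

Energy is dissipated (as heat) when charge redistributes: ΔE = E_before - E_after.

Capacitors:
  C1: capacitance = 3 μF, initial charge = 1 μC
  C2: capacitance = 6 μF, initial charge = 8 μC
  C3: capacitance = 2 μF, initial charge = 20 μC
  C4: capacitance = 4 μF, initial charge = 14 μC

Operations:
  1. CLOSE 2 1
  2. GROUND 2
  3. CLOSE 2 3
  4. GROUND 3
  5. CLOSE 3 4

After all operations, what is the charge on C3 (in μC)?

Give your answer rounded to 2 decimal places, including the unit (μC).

Answer: 4.67 μC

Derivation:
Initial: C1(3μF, Q=1μC, V=0.33V), C2(6μF, Q=8μC, V=1.33V), C3(2μF, Q=20μC, V=10.00V), C4(4μF, Q=14μC, V=3.50V)
Op 1: CLOSE 2-1: Q_total=9.00, C_total=9.00, V=1.00; Q2=6.00, Q1=3.00; dissipated=1.000
Op 2: GROUND 2: Q2=0; energy lost=3.000
Op 3: CLOSE 2-3: Q_total=20.00, C_total=8.00, V=2.50; Q2=15.00, Q3=5.00; dissipated=75.000
Op 4: GROUND 3: Q3=0; energy lost=6.250
Op 5: CLOSE 3-4: Q_total=14.00, C_total=6.00, V=2.33; Q3=4.67, Q4=9.33; dissipated=8.167
Final charges: Q1=3.00, Q2=15.00, Q3=4.67, Q4=9.33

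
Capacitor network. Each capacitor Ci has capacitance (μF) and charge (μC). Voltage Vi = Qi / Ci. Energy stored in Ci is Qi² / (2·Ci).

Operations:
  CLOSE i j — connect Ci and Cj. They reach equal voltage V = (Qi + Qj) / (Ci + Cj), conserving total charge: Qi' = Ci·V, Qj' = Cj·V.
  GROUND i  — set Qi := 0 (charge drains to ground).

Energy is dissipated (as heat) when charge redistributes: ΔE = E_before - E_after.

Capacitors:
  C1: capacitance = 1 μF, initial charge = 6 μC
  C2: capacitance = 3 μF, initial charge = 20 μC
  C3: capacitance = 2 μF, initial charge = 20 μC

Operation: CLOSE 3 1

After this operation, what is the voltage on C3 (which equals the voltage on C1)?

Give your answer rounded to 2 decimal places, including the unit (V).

Answer: 8.67 V

Derivation:
Initial: C1(1μF, Q=6μC, V=6.00V), C2(3μF, Q=20μC, V=6.67V), C3(2μF, Q=20μC, V=10.00V)
Op 1: CLOSE 3-1: Q_total=26.00, C_total=3.00, V=8.67; Q3=17.33, Q1=8.67; dissipated=5.333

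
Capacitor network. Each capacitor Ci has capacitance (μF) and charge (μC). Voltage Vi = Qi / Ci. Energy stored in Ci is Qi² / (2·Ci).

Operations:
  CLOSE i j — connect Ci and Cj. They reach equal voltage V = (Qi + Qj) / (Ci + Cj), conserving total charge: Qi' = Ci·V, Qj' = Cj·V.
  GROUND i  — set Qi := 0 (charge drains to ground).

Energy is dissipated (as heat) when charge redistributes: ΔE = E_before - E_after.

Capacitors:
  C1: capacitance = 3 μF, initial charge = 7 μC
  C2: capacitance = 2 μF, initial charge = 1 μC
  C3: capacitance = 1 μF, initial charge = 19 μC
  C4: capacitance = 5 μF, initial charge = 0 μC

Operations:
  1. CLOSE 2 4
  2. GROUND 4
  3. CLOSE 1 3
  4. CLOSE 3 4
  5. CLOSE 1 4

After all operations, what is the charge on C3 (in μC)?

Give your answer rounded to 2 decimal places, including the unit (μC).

Initial: C1(3μF, Q=7μC, V=2.33V), C2(2μF, Q=1μC, V=0.50V), C3(1μF, Q=19μC, V=19.00V), C4(5μF, Q=0μC, V=0.00V)
Op 1: CLOSE 2-4: Q_total=1.00, C_total=7.00, V=0.14; Q2=0.29, Q4=0.71; dissipated=0.179
Op 2: GROUND 4: Q4=0; energy lost=0.051
Op 3: CLOSE 1-3: Q_total=26.00, C_total=4.00, V=6.50; Q1=19.50, Q3=6.50; dissipated=104.167
Op 4: CLOSE 3-4: Q_total=6.50, C_total=6.00, V=1.08; Q3=1.08, Q4=5.42; dissipated=17.604
Op 5: CLOSE 1-4: Q_total=24.92, C_total=8.00, V=3.11; Q1=9.34, Q4=15.57; dissipated=27.507
Final charges: Q1=9.34, Q2=0.29, Q3=1.08, Q4=15.57

Answer: 1.08 μC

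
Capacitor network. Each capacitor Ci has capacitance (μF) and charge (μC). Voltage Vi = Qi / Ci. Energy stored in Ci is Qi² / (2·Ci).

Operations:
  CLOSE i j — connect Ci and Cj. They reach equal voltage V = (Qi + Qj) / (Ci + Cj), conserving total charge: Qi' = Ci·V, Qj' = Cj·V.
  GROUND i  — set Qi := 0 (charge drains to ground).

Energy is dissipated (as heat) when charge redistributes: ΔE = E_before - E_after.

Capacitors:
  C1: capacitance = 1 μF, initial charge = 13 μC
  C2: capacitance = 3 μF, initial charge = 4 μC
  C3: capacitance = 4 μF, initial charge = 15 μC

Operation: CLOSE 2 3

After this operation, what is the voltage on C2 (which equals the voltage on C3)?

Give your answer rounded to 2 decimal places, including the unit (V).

Answer: 2.71 V

Derivation:
Initial: C1(1μF, Q=13μC, V=13.00V), C2(3μF, Q=4μC, V=1.33V), C3(4μF, Q=15μC, V=3.75V)
Op 1: CLOSE 2-3: Q_total=19.00, C_total=7.00, V=2.71; Q2=8.14, Q3=10.86; dissipated=5.006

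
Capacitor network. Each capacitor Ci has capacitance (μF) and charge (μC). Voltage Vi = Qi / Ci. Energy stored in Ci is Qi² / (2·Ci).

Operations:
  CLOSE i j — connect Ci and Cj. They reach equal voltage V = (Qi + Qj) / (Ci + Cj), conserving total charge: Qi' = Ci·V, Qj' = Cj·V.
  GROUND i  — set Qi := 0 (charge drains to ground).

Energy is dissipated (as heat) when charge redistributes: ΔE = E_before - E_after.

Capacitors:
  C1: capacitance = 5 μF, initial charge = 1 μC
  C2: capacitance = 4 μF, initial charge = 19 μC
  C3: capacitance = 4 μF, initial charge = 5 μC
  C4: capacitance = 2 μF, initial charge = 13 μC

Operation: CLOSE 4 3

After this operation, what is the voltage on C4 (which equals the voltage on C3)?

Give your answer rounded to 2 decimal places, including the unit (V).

Answer: 3.00 V

Derivation:
Initial: C1(5μF, Q=1μC, V=0.20V), C2(4μF, Q=19μC, V=4.75V), C3(4μF, Q=5μC, V=1.25V), C4(2μF, Q=13μC, V=6.50V)
Op 1: CLOSE 4-3: Q_total=18.00, C_total=6.00, V=3.00; Q4=6.00, Q3=12.00; dissipated=18.375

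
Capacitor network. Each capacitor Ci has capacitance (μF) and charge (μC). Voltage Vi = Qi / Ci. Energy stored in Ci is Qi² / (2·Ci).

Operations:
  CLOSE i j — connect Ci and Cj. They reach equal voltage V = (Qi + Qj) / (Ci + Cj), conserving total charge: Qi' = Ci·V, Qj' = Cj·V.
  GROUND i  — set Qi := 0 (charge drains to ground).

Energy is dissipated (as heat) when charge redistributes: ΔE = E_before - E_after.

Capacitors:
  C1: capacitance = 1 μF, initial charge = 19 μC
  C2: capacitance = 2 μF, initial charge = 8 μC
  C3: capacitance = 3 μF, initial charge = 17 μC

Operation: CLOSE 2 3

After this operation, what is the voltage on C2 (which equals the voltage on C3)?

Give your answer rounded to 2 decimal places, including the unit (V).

Initial: C1(1μF, Q=19μC, V=19.00V), C2(2μF, Q=8μC, V=4.00V), C3(3μF, Q=17μC, V=5.67V)
Op 1: CLOSE 2-3: Q_total=25.00, C_total=5.00, V=5.00; Q2=10.00, Q3=15.00; dissipated=1.667

Answer: 5.00 V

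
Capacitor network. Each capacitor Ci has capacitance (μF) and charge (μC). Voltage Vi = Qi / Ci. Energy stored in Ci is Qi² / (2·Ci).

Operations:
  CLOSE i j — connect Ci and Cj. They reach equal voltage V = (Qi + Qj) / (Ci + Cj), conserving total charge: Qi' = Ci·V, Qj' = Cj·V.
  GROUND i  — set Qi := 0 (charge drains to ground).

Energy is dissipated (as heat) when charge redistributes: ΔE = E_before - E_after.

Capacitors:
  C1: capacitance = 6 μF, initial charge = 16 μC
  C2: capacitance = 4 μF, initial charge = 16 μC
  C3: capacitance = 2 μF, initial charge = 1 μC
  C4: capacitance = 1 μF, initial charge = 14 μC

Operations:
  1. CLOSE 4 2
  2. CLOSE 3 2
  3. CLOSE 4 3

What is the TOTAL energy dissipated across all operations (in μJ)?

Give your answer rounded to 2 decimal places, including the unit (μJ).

Initial: C1(6μF, Q=16μC, V=2.67V), C2(4μF, Q=16μC, V=4.00V), C3(2μF, Q=1μC, V=0.50V), C4(1μF, Q=14μC, V=14.00V)
Op 1: CLOSE 4-2: Q_total=30.00, C_total=5.00, V=6.00; Q4=6.00, Q2=24.00; dissipated=40.000
Op 2: CLOSE 3-2: Q_total=25.00, C_total=6.00, V=4.17; Q3=8.33, Q2=16.67; dissipated=20.167
Op 3: CLOSE 4-3: Q_total=14.33, C_total=3.00, V=4.78; Q4=4.78, Q3=9.56; dissipated=1.120
Total dissipated: 61.287 μJ

Answer: 61.29 μJ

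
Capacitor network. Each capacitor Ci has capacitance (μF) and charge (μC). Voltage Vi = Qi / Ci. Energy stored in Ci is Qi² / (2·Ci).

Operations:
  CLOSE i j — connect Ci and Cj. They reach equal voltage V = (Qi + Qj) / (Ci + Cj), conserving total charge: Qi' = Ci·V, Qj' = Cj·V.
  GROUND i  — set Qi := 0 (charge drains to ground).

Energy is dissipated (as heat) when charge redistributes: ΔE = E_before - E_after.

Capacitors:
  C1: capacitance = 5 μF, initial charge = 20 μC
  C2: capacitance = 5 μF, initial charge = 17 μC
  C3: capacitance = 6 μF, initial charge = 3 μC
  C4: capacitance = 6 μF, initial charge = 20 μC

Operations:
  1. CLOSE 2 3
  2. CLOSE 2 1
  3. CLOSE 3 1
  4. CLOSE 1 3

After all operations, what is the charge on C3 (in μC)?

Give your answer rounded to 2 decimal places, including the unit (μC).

Initial: C1(5μF, Q=20μC, V=4.00V), C2(5μF, Q=17μC, V=3.40V), C3(6μF, Q=3μC, V=0.50V), C4(6μF, Q=20μC, V=3.33V)
Op 1: CLOSE 2-3: Q_total=20.00, C_total=11.00, V=1.82; Q2=9.09, Q3=10.91; dissipated=11.468
Op 2: CLOSE 2-1: Q_total=29.09, C_total=10.00, V=2.91; Q2=14.55, Q1=14.55; dissipated=5.950
Op 3: CLOSE 3-1: Q_total=25.45, C_total=11.00, V=2.31; Q3=13.88, Q1=11.57; dissipated=1.623
Op 4: CLOSE 1-3: Q_total=25.45, C_total=11.00, V=2.31; Q1=11.57, Q3=13.88; dissipated=0.000
Final charges: Q1=11.57, Q2=14.55, Q3=13.88, Q4=20.00

Answer: 13.88 μC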